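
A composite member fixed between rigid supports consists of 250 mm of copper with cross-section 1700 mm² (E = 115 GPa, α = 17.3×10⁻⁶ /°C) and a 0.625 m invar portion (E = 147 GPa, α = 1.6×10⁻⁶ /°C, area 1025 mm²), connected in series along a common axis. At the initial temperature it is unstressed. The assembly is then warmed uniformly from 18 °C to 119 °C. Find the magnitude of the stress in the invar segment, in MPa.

σ ≈ 96.7 MPa (compressive)

If the supports were absent, the total length change would be Σ αᵢΔT Lᵢ = 17.3×10⁻⁶×101×250 + 1.6×10⁻⁶×101×625 = 0.5378 mm.
The walls prevent any net length change, so an axial force P (same in every segment) develops. Compatibility: P · Σ Lᵢ/(AᵢEᵢ) = δ_free.
The series flexibility is Σ Lᵢ/(AᵢEᵢ) = 250/(1700×115×10³) + 625/(1025×147×10³) = 5.427×10⁻⁶ mm/N.
So P = 0.5378 / 5.427×10⁻⁶ = 99.11 kN, compressive.
σ_{invar} = P / A = 99110 / 1025 = 96.69 MPa.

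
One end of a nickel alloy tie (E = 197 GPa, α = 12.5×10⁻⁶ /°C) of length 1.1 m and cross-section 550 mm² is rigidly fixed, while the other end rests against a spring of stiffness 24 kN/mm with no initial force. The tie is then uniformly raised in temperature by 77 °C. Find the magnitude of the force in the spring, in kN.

P ≈ 20.4 kN

Free thermal expansion: δ_free = αΔT L = 12.5×10⁻⁶ × 77 × 1100 = 1.059 mm.
With a force P in the spring, the elastic change of the tie is PL/(AE) and that of the spring is P/k; compatibility requires their sum to equal δ_free.
So P = δ_free / [L/(AE) + 1/k] = 1.059 / [ 1100/(550×197×10³) + 1/(24×10³) ].
P = 1.059 / 5.182×10⁻⁵ = 20430 N.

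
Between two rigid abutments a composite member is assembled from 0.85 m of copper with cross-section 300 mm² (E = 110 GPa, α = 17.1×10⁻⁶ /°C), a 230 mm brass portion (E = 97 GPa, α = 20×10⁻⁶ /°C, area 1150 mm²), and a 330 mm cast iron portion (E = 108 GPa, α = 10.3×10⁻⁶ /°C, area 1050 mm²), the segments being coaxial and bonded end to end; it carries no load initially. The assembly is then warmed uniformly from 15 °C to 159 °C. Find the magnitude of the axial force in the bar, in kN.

P ≈ 106 kN (compressive)

With the walls removed the bar would change length by δ_free = Σ αᵢΔT Lᵢ = 17.1×10⁻⁶×144×850 + 20×10⁻⁶×144×230 + 10.3×10⁻⁶×144×330 = 3.245 mm.
Since the ends are fixed, an axial force P builds up, equal in every segment, with P · Σ Lᵢ/(AᵢEᵢ) = δ_free.
Σ Lᵢ/(AᵢEᵢ) = 850/(300×110×10³) + 230/(1150×97×10³) + 330/(1050×108×10³) = 3.073×10⁻⁵ mm/N.
So P = 3.245 / 3.073×10⁻⁵ = 105.6 kN, compressive.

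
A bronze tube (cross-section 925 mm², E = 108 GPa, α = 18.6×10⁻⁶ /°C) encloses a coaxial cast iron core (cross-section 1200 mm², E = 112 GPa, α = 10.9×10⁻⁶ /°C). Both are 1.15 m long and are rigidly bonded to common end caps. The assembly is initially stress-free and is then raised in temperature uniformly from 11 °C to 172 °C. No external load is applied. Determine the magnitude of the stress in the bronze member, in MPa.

Both members must finish at the same length. With the larger α, the bronze tends to over-expand; the plates restrain it, putting the bronze in compression and the cast iron in tension. With no external load the two internal forces are equal and opposite, magnitude P.
Setting the final lengths equal and cancelling L: (α₁ − α₂)ΔT = P/(A₁E₁) + P/(A₂E₂).
|α₁ − α₂|·ΔT = 7.7×10⁻⁶ × 161 = 0.00124.
1/(A₁E₁) + 1/(A₂E₂) = 1/(925×108×10³) + 1/(1200×112×10³) = 1.745×10⁻⁸ N⁻¹.
P = 0.00124 / 1.745×10⁻⁸ = 71040 N = 71.04 kN.
σ_{bronze} = P/A₁ = 71040/925 = 76.8 MPa, compressive.

σ ≈ 76.8 MPa (compressive)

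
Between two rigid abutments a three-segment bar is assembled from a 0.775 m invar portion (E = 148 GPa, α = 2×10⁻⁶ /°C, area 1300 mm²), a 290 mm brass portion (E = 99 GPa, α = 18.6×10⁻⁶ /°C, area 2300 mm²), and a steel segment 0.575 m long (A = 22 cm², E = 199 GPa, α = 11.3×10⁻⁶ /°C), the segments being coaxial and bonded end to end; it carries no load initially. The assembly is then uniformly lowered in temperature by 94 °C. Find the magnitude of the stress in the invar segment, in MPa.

σ ≈ 147 MPa (tensile)

Free thermal contraction of the whole bar: Σ αᵢΔT Lᵢ = 2×10⁻⁶×94×775 + 18.6×10⁻⁶×94×290 + 11.3×10⁻⁶×94×575 = 1.264 mm.
The walls prevent any net length change, so an axial force P (same in every segment) develops. Compatibility: P · Σ Lᵢ/(AᵢEᵢ) = δ_free.
Σ Lᵢ/(AᵢEᵢ) = 775/(1300×148×10³) + 290/(2300×99×10³) + 575/(2200×199×10³) = 6.615×10⁻⁶ mm/N.
So P = 1.264 / 6.615×10⁻⁶ = 191 kN, tensile.
σ_{invar} = P / A = 191000 / 1300 = 146.9 MPa.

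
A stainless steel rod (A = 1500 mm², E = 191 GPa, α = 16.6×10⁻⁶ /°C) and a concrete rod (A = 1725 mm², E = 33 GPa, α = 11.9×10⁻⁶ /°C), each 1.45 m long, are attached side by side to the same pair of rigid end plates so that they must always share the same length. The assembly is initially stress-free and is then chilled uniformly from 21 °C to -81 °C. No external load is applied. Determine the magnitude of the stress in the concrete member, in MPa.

Both members must finish at the same length. With the larger α, the stainless steel tends to over-contract; the plates restrain it, putting the stainless steel in tension and the concrete in compression. With no external load the two internal forces are equal and opposite, magnitude P.
Equating the net (thermal + elastic) strains gives |α₁ − α₂|·ΔT = P·[1/(A₁E₁) + 1/(A₂E₂)].
|α₁ − α₂|·ΔT = 4.7×10⁻⁶ × 102 = 0.0004794.
1/(A₁E₁) + 1/(A₂E₂) = 1/(1500×191×10³) + 1/(1725×33×10³) = 2.106×10⁻⁸ N⁻¹.
P = 0.0004794 / 2.106×10⁻⁸ = 22770 N = 22.77 kN.
σ_{concrete} = P/A₂ = 22770/1725 = 13.2 MPa, compressive.

σ ≈ 13.2 MPa (compressive)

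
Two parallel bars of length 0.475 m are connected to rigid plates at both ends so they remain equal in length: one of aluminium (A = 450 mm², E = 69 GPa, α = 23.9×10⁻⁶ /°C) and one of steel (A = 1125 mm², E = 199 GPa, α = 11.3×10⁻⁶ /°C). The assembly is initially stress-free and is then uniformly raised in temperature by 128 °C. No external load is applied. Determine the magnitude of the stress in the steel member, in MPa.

Equilibrium of a rigid end plate with no external load gives equal and opposite internal forces ±P in the two members. Since α_{aluminium} > α_{steel}, heating drives the aluminium into compression and the steel into tension.
Compatibility of the two members (thermal + elastic change equal): (α₁ − α₂)ΔT = P·[1/(A₁E₁) + 1/(A₂E₂)].
|α₁ − α₂|·ΔT = 12.6×10⁻⁶ × 128 = 0.001613.
1/(A₁E₁) + 1/(A₂E₂) = 1/(450×69×10³) + 1/(1125×199×10³) = 3.667×10⁻⁸ N⁻¹.
P = 0.001613 / 3.667×10⁻⁸ = 43980 N = 43.98 kN.
σ_{steel} = P/A₂ = 43980/1125 = 39.09 MPa, tensile.

σ ≈ 39.1 MPa (tensile)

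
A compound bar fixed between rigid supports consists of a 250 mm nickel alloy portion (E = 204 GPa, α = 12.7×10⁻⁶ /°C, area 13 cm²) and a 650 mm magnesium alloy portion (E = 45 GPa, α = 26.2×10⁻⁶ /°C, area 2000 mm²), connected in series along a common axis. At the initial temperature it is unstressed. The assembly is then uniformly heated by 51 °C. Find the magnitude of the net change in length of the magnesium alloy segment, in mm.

|ΔL| ≈ 0.043 mm

If the supports were absent, the total length change would be Σ αᵢΔT Lᵢ = 12.7×10⁻⁶×51×250 + 26.2×10⁻⁶×51×650 = 1.03 mm.
Since the ends are fixed, an axial force P builds up, equal in every segment, with P · Σ Lᵢ/(AᵢEᵢ) = δ_free.
The series flexibility is Σ Lᵢ/(AᵢEᵢ) = 250/(1300×204×10³) + 650/(2000×45×10³) = 8.165×10⁻⁶ mm/N.
So P = 1.03 / 8.165×10⁻⁶ = 126.2 kN, compressive.
For the magnesium alloy segment, free thermal change = 26.2×10⁻⁶×51×650 = 0.8685 mm and elastic change from P = 126200×650/(2000×45×10³) = 0.9115 mm; these oppose, so the net change is 0.043 mm (segment shortens).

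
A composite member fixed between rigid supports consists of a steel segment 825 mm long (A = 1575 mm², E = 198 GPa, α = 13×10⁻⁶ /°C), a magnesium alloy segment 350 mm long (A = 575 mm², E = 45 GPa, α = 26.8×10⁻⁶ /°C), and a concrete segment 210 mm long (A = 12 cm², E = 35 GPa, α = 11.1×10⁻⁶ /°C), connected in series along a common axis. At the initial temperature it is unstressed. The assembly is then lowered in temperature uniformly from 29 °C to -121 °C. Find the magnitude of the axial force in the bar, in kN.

P ≈ 159 kN (tensile)

Free thermal contraction of the whole bar: Σ αᵢΔT Lᵢ = 13×10⁻⁶×150×825 + 26.8×10⁻⁶×150×350 + 11.1×10⁻⁶×150×210 = 3.365 mm.
Since the ends are fixed, an axial force P builds up, equal in every segment, with P · Σ Lᵢ/(AᵢEᵢ) = δ_free.
The series flexibility is Σ Lᵢ/(AᵢEᵢ) = 825/(1575×198×10³) + 350/(575×45×10³) + 210/(1200×35×10³) = 2.117×10⁻⁵ mm/N.
Hence P = δ_free / Σ(L/AE) = 3.365/2.117×10⁻⁵ = 159 kN (tensile).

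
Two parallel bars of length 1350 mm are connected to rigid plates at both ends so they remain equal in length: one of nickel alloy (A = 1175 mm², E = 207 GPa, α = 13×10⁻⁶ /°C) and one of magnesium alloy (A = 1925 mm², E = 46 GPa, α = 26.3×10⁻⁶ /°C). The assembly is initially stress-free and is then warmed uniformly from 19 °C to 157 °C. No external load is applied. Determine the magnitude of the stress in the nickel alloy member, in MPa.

σ ≈ 101 MPa (tensile)

Both members must finish at the same length. With the larger α, the magnesium alloy tends to over-expand; the plates restrain it, putting the magnesium alloy in compression and the nickel alloy in tension. With no external load the two internal forces are equal and opposite, magnitude P.
Setting the final lengths equal and cancelling L: (α₁ − α₂)ΔT = P/(A₁E₁) + P/(A₂E₂).
|α₁ − α₂|·ΔT = 13.3×10⁻⁶ × 138 = 0.001835.
1/(A₁E₁) + 1/(A₂E₂) = 1/(1175×207×10³) + 1/(1925×46×10³) = 1.54×10⁻⁸ N⁻¹.
So P = 0.001835 / 1.54×10⁻⁸ = 119.1 kN.
σ_{nickel alloy} = P/A₁ = 119100/1175 = 101.4 MPa, tensile.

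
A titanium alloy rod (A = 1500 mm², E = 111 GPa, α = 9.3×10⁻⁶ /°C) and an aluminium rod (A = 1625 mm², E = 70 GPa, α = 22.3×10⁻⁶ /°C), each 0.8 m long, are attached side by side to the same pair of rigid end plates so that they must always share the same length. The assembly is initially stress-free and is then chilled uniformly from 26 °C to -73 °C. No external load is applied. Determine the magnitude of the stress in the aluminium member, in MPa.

Both members must finish at the same length. With the larger α, the aluminium tends to over-contract; the plates restrain it, putting the aluminium in tension and the titanium alloy in compression. With no external load the two internal forces are equal and opposite, magnitude P.
Equating the net (thermal + elastic) strains gives |α₁ − α₂|·ΔT = P·[1/(A₁E₁) + 1/(A₂E₂)].
|α₁ − α₂|·ΔT = 13×10⁻⁶ × 99 = 0.001287.
1/(A₁E₁) + 1/(A₂E₂) = 1/(1500×111×10³) + 1/(1625×70×10³) = 1.48×10⁻⁸ N⁻¹.
So P = 0.001287 / 1.48×10⁻⁸ = 86.98 kN.
σ_{aluminium} = P/A₂ = 86980/1625 = 53.52 MPa, tensile.

σ ≈ 53.5 MPa (tensile)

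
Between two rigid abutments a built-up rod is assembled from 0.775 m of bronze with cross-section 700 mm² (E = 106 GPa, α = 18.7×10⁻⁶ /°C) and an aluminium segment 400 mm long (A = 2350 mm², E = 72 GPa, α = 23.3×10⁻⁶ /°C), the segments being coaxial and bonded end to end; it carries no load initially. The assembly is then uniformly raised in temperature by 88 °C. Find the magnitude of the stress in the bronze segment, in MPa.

σ ≈ 234 MPa (compressive)

If the supports were absent, the total length change would be Σ αᵢΔT Lᵢ = 18.7×10⁻⁶×88×775 + 23.3×10⁻⁶×88×400 = 2.095 mm.
Since the ends are fixed, an axial force P builds up, equal in every segment, with P · Σ Lᵢ/(AᵢEᵢ) = δ_free.
Σ Lᵢ/(AᵢEᵢ) = 775/(700×106×10³) + 400/(2350×72×10³) = 1.281×10⁻⁵ mm/N.
So P = 2.095 / 1.281×10⁻⁵ = 163.6 kN, compressive.
σ_{bronze} = P / A = 163600 / 700 = 233.7 MPa.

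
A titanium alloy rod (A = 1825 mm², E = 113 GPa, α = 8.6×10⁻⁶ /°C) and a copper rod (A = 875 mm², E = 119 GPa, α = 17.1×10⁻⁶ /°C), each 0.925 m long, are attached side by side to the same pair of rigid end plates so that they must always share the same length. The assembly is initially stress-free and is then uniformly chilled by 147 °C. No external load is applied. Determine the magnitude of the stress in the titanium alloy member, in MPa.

σ ≈ 47.4 MPa (compressive)

The copper has the larger α, so on cooling it would change length more than the titanium alloy if both were free. The rigid plates force a common final length, so the copper is put into tension and the titanium alloy into compression, with equal and opposite forces P (no external load).
Compatibility of the two members (thermal + elastic change equal): (α₁ − α₂)ΔT = P·[1/(A₁E₁) + 1/(A₂E₂)].
|α₁ − α₂|·ΔT = 8.5×10⁻⁶ × 147 = 0.00125.
1/(A₁E₁) + 1/(A₂E₂) = 1/(1825×113×10³) + 1/(875×119×10³) = 1.445×10⁻⁸ N⁻¹.
So P = 0.00125 / 1.445×10⁻⁸ = 86.45 kN.
σ_{titanium alloy} = P/A₁ = 86450/1825 = 47.37 MPa, compressive.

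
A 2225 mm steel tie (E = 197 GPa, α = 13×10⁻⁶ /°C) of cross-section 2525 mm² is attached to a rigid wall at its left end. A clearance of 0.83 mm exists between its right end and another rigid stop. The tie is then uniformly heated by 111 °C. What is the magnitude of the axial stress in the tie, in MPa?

If the wall were absent the tie would grow by αΔT L = 13×10⁻⁶ × 111 × 2225 = 3.211 mm.
The gap closes (δ_free > 0.83 mm) and the wall then resists a further 3.211 − 0.83 = 2.381 mm of expansion.
That suppressed elongation corresponds to σ = E·Δ/L = 197×10³ × 2.381/2225 = 210.8 MPa.

σ ≈ 211 MPa (compressive)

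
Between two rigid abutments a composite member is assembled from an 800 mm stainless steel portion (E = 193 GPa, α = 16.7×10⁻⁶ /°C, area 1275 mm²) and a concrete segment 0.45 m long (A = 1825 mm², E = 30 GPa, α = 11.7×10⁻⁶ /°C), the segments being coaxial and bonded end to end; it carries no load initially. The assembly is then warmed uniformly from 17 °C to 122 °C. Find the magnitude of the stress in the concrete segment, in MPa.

σ ≈ 93.4 MPa (compressive)

If the supports were absent, the total length change would be Σ αᵢΔT Lᵢ = 16.7×10⁻⁶×105×800 + 11.7×10⁻⁶×105×450 = 1.956 mm.
The rigid supports impose zero overall length change; the single axial force P common to all segments must satisfy P Σ Lᵢ/(AᵢEᵢ) = δ_free.
Σ Lᵢ/(AᵢEᵢ) = 800/(1275×193×10³) + 450/(1825×30×10³) = 1.147×10⁻⁵ mm/N.
P = 1.956 / 1.147×10⁻⁵ = 170500 N = 170.5 kN, compressive.
σ_{concrete} = P / A = 170500 / 1825 = 93.42 MPa.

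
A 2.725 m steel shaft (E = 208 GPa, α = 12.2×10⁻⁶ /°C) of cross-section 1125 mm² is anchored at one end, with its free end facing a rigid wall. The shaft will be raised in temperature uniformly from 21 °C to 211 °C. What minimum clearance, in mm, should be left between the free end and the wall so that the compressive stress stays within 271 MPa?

g ≈ 2.77 mm

Free expansion if unrestrained: δ_free = αΔT L = 12.2×10⁻⁶ × 190 × 2725 = 6.317 mm.
A stress of 271 MPa corresponds to the wall pushing the shaft back by σL/E = 271×2725/(208×10³) = 3.55 mm.
So the gap has to take up the difference, g_min = δ_free − σL/E = 6.317 − 3.55 = 2.766 mm.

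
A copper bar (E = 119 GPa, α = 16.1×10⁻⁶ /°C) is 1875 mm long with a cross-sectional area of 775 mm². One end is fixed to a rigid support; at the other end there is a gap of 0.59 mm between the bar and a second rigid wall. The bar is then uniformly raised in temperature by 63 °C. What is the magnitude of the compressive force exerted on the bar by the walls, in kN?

P ≈ 64.5 kN

Unrestrained expansion: δ_free = αΔT L = 16.1×10⁻⁶ × 63 × 1875 = 1.902 mm.
After closing the 0.59 mm clearance, 1.902 − 0.59 = 1.312 mm of expansion remains to be suppressed by the wall.
That suppressed elongation corresponds to σ = E·Δ/L = 119×10³ × 1.312/1875 = 83.26 MPa.
P = σA = 83.26 × 775 = 64.52 kN.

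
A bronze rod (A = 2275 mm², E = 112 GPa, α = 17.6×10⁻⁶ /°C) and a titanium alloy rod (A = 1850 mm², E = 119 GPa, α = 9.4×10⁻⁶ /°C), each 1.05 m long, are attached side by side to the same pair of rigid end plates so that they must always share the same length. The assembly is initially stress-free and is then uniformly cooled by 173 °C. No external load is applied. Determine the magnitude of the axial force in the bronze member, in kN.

P ≈ 168 kN (tensile in the bronze)

The bronze has the larger α, so on cooling it would change length more than the titanium alloy if both were free. The rigid plates force a common final length, so the bronze is put into tension and the titanium alloy into compression, with equal and opposite forces P (no external load).
Setting the final lengths equal and cancelling L: (α₁ − α₂)ΔT = P/(A₁E₁) + P/(A₂E₂).
|α₁ − α₂|·ΔT = 8.2×10⁻⁶ × 173 = 0.001419.
1/(A₁E₁) + 1/(A₂E₂) = 1/(2275×112×10³) + 1/(1850×119×10³) = 8.467×10⁻⁹ N⁻¹.
P = 0.001419 / 8.467×10⁻⁹ = 167500 N = 167.5 kN.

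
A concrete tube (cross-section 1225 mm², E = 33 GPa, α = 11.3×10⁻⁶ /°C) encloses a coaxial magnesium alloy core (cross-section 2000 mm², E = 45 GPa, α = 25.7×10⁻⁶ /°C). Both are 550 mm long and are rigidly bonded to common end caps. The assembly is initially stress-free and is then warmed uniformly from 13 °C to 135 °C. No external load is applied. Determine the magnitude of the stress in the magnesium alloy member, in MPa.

Equilibrium of a rigid end plate with no external load gives equal and opposite internal forces ±P in the two members. Since α_{magnesium alloy} > α_{concrete}, heating drives the magnesium alloy into compression and the concrete into tension.
Compatibility of the two members (thermal + elastic change equal): (α₁ − α₂)ΔT = P·[1/(A₁E₁) + 1/(A₂E₂)].
|α₁ − α₂|·ΔT = 14.4×10⁻⁶ × 122 = 0.001757.
1/(A₁E₁) + 1/(A₂E₂) = 1/(1225×33×10³) + 1/(2000×45×10³) = 3.585×10⁻⁸ N⁻¹.
P = 0.001757 / 3.585×10⁻⁸ = 49010 N = 49.01 kN.
σ_{magnesium alloy} = P/A₂ = 49010/2000 = 24.5 MPa, compressive.

σ ≈ 24.5 MPa (compressive)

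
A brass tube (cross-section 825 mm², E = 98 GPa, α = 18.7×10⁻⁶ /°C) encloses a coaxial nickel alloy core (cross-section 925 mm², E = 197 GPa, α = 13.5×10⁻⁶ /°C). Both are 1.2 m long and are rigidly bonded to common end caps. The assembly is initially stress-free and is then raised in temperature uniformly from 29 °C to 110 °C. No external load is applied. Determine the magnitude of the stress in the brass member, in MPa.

σ ≈ 28.6 MPa (compressive)

Equilibrium of a rigid end plate with no external load gives equal and opposite internal forces ±P in the two members. Since α_{brass} > α_{nickel alloy}, heating drives the brass into compression and the nickel alloy into tension.
Compatibility of the two members (thermal + elastic change equal): (α₁ − α₂)ΔT = P·[1/(A₁E₁) + 1/(A₂E₂)].
|α₁ − α₂|·ΔT = 5.2×10⁻⁶ × 81 = 0.0004212.
1/(A₁E₁) + 1/(A₂E₂) = 1/(825×98×10³) + 1/(925×197×10³) = 1.786×10⁻⁸ N⁻¹.
P = 0.0004212 / 1.786×10⁻⁸ = 23590 N = 23.59 kN.
σ_{brass} = P/A₁ = 23590/825 = 28.59 MPa, compressive.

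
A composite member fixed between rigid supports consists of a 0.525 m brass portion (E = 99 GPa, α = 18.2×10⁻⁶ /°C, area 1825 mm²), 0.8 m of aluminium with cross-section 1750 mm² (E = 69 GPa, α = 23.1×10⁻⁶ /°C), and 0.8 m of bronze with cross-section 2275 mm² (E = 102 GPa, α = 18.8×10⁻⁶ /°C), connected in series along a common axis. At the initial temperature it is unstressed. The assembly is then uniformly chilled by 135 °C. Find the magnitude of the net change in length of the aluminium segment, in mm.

Free thermal contraction of the whole bar: Σ αᵢΔT Lᵢ = 18.2×10⁻⁶×135×525 + 23.1×10⁻⁶×135×800 + 18.8×10⁻⁶×135×800 = 5.815 mm.
The rigid supports impose zero overall length change; the single axial force P common to all segments must satisfy P Σ Lᵢ/(AᵢEᵢ) = δ_free.
The series flexibility is Σ Lᵢ/(AᵢEᵢ) = 525/(1825×99×10³) + 800/(1750×69×10³) + 800/(2275×102×10³) = 1.298×10⁻⁵ mm/N.
P = 5.815 / 1.298×10⁻⁵ = 448100 N = 448.1 kN, tensile.
For the aluminium segment, free thermal change = 23.1×10⁻⁶×135×800 = 2.495 mm and elastic change from P = 448100×800/(1750×69×10³) = 2.968 mm; these oppose, so the net change is 0.474 mm (segment lengthens).

|ΔL| ≈ 0.474 mm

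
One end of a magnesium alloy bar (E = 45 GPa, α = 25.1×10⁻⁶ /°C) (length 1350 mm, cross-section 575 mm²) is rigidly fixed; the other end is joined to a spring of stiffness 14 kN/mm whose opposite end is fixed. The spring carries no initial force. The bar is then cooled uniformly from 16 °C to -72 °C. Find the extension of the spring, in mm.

δ ≈ 1.72 mm

The unrestrained thermal change is αΔT L = 25.1×10⁻⁶ × 88 × 1350 = 2.982 mm.
With a force P in the spring, the elastic change of the bar is PL/(AE) and that of the spring is P/k; compatibility requires their sum to equal δ_free.
P [ L/(AE) + 1/k ] = δ_free → P [ 1350/(575×45×10³) + 1/(14×10³) ] = 2.982.
P = 2.982 / 0.0001236 = 24120 N.
Spring extension = P/k = 24120/(14×10³) = 1.723 mm.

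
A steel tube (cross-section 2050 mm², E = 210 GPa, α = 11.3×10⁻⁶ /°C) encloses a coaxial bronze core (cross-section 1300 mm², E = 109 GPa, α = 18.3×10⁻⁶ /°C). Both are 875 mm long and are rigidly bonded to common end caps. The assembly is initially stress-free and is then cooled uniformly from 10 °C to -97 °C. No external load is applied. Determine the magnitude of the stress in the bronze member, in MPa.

σ ≈ 61.4 MPa (tensile)

Both members must finish at the same length. With the larger α, the bronze tends to over-contract; the plates restrain it, putting the bronze in tension and the steel in compression. With no external load the two internal forces are equal and opposite, magnitude P.
Equating the net (thermal + elastic) strains gives |α₁ − α₂|·ΔT = P·[1/(A₁E₁) + 1/(A₂E₂)].
|α₁ − α₂|·ΔT = 7×10⁻⁶ × 107 = 0.000749.
1/(A₁E₁) + 1/(A₂E₂) = 1/(2050×210×10³) + 1/(1300×109×10³) = 9.38×10⁻⁹ N⁻¹.
So P = 0.000749 / 9.38×10⁻⁹ = 79.85 kN.
σ_{bronze} = P/A₂ = 79850/1300 = 61.42 MPa, tensile.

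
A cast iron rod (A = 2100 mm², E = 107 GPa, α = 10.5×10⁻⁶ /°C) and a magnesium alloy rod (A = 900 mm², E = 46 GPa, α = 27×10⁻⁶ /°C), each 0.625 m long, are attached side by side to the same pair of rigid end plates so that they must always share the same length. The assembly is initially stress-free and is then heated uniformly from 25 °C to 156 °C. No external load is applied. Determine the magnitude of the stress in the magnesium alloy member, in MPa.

σ ≈ 84 MPa (compressive)

Both members must finish at the same length. With the larger α, the magnesium alloy tends to over-expand; the plates restrain it, putting the magnesium alloy in compression and the cast iron in tension. With no external load the two internal forces are equal and opposite, magnitude P.
Setting the final lengths equal and cancelling L: (α₁ − α₂)ΔT = P/(A₁E₁) + P/(A₂E₂).
|α₁ − α₂|·ΔT = 16.5×10⁻⁶ × 131 = 0.002161.
1/(A₁E₁) + 1/(A₂E₂) = 1/(2100×107×10³) + 1/(900×46×10³) = 2.86×10⁻⁸ N⁻¹.
P = 0.002161 / 2.86×10⁻⁸ = 75560 N = 75.56 kN.
σ_{magnesium alloy} = P/A₂ = 75560/900 = 83.96 MPa, compressive.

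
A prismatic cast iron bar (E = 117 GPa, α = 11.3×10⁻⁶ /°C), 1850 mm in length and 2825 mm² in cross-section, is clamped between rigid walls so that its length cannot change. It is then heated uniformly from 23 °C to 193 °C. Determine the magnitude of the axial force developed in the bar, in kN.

P ≈ 635 kN (compressive)

With zero net strain, σ = E·αΔT = 117 GPa × 11.3×10⁻⁶ × 170 = 224.8 MPa.
Axial force P = σA = 224.8 × 2825 = 634900 N = 634.9 kN, compressive.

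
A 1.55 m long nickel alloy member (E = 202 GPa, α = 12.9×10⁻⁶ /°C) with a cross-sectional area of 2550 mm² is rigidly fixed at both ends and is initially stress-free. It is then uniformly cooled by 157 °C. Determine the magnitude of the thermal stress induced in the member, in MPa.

σ ≈ 409 MPa (tensile)

Because both ends are immovable the net strain is zero, and the suppressed thermal strain is αΔT = 12.9×10⁻⁶ × 157 = 2025.3×10⁻⁶.
The stress required to suppress this strain is σ = Eε = 202×10³ × 2025.3×10⁻⁶ = 409.1 MPa, tensile since the member is trying to contract.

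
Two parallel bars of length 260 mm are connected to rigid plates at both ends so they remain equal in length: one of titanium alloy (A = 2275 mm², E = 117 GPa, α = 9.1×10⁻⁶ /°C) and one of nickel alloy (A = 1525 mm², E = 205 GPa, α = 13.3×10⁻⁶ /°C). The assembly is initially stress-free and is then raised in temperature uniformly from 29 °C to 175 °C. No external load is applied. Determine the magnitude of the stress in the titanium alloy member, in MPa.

σ ≈ 38.8 MPa (tensile)

Equilibrium of a rigid end plate with no external load gives equal and opposite internal forces ±P in the two members. Since α_{nickel alloy} > α_{titanium alloy}, heating drives the nickel alloy into compression and the titanium alloy into tension.
Setting the final lengths equal and cancelling L: (α₁ − α₂)ΔT = P/(A₁E₁) + P/(A₂E₂).
|α₁ − α₂|·ΔT = 4.2×10⁻⁶ × 146 = 0.0006132.
1/(A₁E₁) + 1/(A₂E₂) = 1/(2275×117×10³) + 1/(1525×205×10³) = 6.956×10⁻⁹ N⁻¹.
So P = 0.0006132 / 6.956×10⁻⁹ = 88.16 kN.
σ_{titanium alloy} = P/A₁ = 88160/2275 = 38.75 MPa, tensile.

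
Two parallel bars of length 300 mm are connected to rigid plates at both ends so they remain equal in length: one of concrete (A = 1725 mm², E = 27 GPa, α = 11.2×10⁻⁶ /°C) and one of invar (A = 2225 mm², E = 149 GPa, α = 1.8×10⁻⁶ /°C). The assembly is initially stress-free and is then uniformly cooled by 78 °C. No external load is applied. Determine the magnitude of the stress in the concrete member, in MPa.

σ ≈ 17.4 MPa (tensile)

Both members must finish at the same length. With the larger α, the concrete tends to over-contract; the plates restrain it, putting the concrete in tension and the invar in compression. With no external load the two internal forces are equal and opposite, magnitude P.
Compatibility of the two members (thermal + elastic change equal): (α₁ − α₂)ΔT = P·[1/(A₁E₁) + 1/(A₂E₂)].
|α₁ − α₂|·ΔT = 9.4×10⁻⁶ × 78 = 0.0007332.
1/(A₁E₁) + 1/(A₂E₂) = 1/(1725×27×10³) + 1/(2225×149×10³) = 2.449×10⁻⁸ N⁻¹.
So P = 0.0007332 / 2.449×10⁻⁸ = 29.94 kN.
σ_{concrete} = P/A₁ = 29940/1725 = 17.36 MPa, tensile.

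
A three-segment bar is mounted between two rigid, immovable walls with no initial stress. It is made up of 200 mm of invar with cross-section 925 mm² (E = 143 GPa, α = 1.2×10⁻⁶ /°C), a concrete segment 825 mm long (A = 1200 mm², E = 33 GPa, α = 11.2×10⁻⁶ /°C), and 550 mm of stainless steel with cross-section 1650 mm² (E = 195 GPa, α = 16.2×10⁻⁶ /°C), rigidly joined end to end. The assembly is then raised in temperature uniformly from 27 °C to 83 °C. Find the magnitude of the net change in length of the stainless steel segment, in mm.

Free thermal expansion of the whole bar: Σ αᵢΔT Lᵢ = 1.2×10⁻⁶×56×200 + 11.2×10⁻⁶×56×825 + 16.2×10⁻⁶×56×550 = 1.03 mm.
Since the ends are fixed, an axial force P builds up, equal in every segment, with P · Σ Lᵢ/(AᵢEᵢ) = δ_free.
Σ Lᵢ/(AᵢEᵢ) = 200/(925×143×10³) + 825/(1200×33×10³) + 550/(1650×195×10³) = 2.405×10⁻⁵ mm/N.
P = 1.03 / 2.405×10⁻⁵ = 42810 N = 42.81 kN, compressive.
For the stainless steel segment, free thermal change = 16.2×10⁻⁶×56×550 = 0.499 mm and elastic change from P = 42810×550/(1650×195×10³) = 0.07318 mm; these oppose, so the net change is 0.426 mm (segment lengthens).

|ΔL| ≈ 0.426 mm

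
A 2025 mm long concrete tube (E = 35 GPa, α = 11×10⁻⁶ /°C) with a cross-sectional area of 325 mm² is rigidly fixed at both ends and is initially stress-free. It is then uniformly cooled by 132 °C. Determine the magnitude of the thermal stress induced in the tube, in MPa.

σ ≈ 50.8 MPa (tensile)

The supports are rigid, so the total axial strain is zero. The restrained thermal strain is ε = αΔT = 11×10⁻⁶ × 132 = 1452×10⁻⁶.
Hence σ = E·αΔT = 35×10³ × 1452×10⁻⁶ = 50.82 MPa, tensile.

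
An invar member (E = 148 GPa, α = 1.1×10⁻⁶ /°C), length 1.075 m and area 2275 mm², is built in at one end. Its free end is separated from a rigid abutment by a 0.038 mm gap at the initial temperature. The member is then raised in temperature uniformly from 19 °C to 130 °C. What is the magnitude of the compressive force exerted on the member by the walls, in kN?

If the wall were absent the member would grow by αΔT L = 1.1×10⁻⁶ × 111 × 1075 = 0.1313 mm.
After closing the 0.038 mm clearance, 0.1313 − 0.038 = 0.09326 mm of expansion remains to be suppressed by the wall.
Compatibility: PL/(AE) = 0.09326 mm, so σ = P/A = E × (0.09326/1075) = 12.84 MPa.
P = σA = 12.84 × 2275 = 29.21 kN.

P ≈ 29.2 kN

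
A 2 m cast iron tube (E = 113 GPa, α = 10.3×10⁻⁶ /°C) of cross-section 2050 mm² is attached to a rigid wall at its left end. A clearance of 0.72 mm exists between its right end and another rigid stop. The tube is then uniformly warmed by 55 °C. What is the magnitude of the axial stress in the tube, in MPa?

If the wall were absent the tube would grow by αΔT L = 10.3×10⁻⁶ × 55 × 2000 = 1.133 mm.
This exceeds the 0.72 mm gap, so the wall pushes back. The portion of expansion that must be recovered elastically is δ_free − gap = 1.133 − 0.72 = 0.413 mm.
Compatibility: PL/(AE) = 0.413 mm, so σ = P/A = E × (0.413/2000) = 23.33 MPa.

σ ≈ 23.3 MPa (compressive)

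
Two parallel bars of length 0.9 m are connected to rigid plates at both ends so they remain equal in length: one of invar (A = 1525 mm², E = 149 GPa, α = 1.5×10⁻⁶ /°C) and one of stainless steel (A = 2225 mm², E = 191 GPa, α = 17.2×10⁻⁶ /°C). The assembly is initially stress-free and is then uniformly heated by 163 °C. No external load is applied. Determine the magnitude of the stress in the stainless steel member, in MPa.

Equilibrium of a rigid end plate with no external load gives equal and opposite internal forces ±P in the two members. Since α_{stainless steel} > α_{invar}, heating drives the stainless steel into compression and the invar into tension.
Compatibility of the two members (thermal + elastic change equal): (α₁ − α₂)ΔT = P·[1/(A₁E₁) + 1/(A₂E₂)].
|α₁ − α₂|·ΔT = 15.7×10⁻⁶ × 163 = 0.002559.
1/(A₁E₁) + 1/(A₂E₂) = 1/(1525×149×10³) + 1/(2225×191×10³) = 6.754×10⁻⁹ N⁻¹.
So P = 0.002559 / 6.754×10⁻⁹ = 378.9 kN.
σ_{stainless steel} = P/A₂ = 378900/2225 = 170.3 MPa, compressive.

σ ≈ 170 MPa (compressive)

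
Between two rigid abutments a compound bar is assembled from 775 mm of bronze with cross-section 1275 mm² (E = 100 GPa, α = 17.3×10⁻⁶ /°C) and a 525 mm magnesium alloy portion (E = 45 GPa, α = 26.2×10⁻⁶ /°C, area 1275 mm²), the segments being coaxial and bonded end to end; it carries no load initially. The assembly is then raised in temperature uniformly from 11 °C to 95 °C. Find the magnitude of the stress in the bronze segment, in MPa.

σ ≈ 118 MPa (compressive)

With the walls removed the bar would change length by δ_free = Σ αᵢΔT Lᵢ = 17.3×10⁻⁶×84×775 + 26.2×10⁻⁶×84×525 = 2.282 mm.
Since the ends are fixed, an axial force P builds up, equal in every segment, with P · Σ Lᵢ/(AᵢEᵢ) = δ_free.
The series flexibility is Σ Lᵢ/(AᵢEᵢ) = 775/(1275×100×10³) + 525/(1275×45×10³) = 1.523×10⁻⁵ mm/N.
Hence P = δ_free / Σ(L/AE) = 2.282/1.523×10⁻⁵ = 149.8 kN (compressive).
σ_{bronze} = P / A = 149800 / 1275 = 117.5 MPa.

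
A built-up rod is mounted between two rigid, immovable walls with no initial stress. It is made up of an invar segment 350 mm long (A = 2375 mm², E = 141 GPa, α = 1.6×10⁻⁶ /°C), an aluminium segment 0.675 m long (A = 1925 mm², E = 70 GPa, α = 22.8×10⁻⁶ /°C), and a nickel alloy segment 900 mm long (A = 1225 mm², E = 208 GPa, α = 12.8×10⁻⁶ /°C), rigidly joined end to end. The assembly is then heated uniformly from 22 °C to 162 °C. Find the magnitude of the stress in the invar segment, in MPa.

σ ≈ 169 MPa (compressive)

If the supports were absent, the total length change would be Σ αᵢΔT Lᵢ = 1.6×10⁻⁶×140×350 + 22.8×10⁻⁶×140×675 + 12.8×10⁻⁶×140×900 = 3.846 mm.
The rigid supports impose zero overall length change; the single axial force P common to all segments must satisfy P Σ Lᵢ/(AᵢEᵢ) = δ_free.
Σ Lᵢ/(AᵢEᵢ) = 350/(2375×141×10³) + 675/(1925×70×10³) + 900/(1225×208×10³) = 9.587×10⁻⁶ mm/N.
P = 3.846 / 9.587×10⁻⁶ = 401200 N = 401.2 kN, compressive.
σ_{invar} = P / A = 401200 / 2375 = 168.9 MPa.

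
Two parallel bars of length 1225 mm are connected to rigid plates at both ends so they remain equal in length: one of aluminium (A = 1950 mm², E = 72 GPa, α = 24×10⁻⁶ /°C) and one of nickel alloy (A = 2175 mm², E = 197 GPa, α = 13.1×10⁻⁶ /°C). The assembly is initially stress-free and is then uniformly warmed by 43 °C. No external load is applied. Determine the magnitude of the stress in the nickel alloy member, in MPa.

Equilibrium of a rigid end plate with no external load gives equal and opposite internal forces ±P in the two members. Since α_{aluminium} > α_{nickel alloy}, heating drives the aluminium into compression and the nickel alloy into tension.
Setting the final lengths equal and cancelling L: (α₁ − α₂)ΔT = P/(A₁E₁) + P/(A₂E₂).
|α₁ − α₂|·ΔT = 10.9×10⁻⁶ × 43 = 0.0004687.
1/(A₁E₁) + 1/(A₂E₂) = 1/(1950×72×10³) + 1/(2175×197×10³) = 9.456×10⁻⁹ N⁻¹.
P = 0.0004687 / 9.456×10⁻⁹ = 49560 N = 49.56 kN.
σ_{nickel alloy} = P/A₂ = 49560/2175 = 22.79 MPa, tensile.

σ ≈ 22.8 MPa (tensile)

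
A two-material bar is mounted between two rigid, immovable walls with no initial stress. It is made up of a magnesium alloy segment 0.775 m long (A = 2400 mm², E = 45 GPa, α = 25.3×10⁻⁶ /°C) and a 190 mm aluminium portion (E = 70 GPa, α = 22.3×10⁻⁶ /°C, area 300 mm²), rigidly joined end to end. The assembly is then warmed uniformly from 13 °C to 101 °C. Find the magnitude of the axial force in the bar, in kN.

P ≈ 129 kN (compressive)

With the walls removed the bar would change length by δ_free = Σ αᵢΔT Lᵢ = 25.3×10⁻⁶×88×775 + 22.3×10⁻⁶×88×190 = 2.098 mm.
Since the ends are fixed, an axial force P builds up, equal in every segment, with P · Σ Lᵢ/(AᵢEᵢ) = δ_free.
The series flexibility is Σ Lᵢ/(AᵢEᵢ) = 775/(2400×45×10³) + 190/(300×70×10³) = 1.622×10⁻⁵ mm/N.
Hence P = δ_free / Σ(L/AE) = 2.098/1.622×10⁻⁵ = 129.3 kN (compressive).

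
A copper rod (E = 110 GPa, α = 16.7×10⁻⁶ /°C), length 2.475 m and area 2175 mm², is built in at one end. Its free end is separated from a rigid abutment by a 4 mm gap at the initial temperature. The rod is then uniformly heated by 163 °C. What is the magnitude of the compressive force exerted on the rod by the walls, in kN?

P ≈ 265 kN

If the wall were absent the rod would grow by αΔT L = 16.7×10⁻⁶ × 163 × 2475 = 6.737 mm.
The gap closes (δ_free > 4 mm) and the wall then resists a further 6.737 − 4 = 2.737 mm of expansion.
That suppressed elongation corresponds to σ = E·Δ/L = 110×10³ × 2.737/2475 = 121.7 MPa.
P = σA = 121.7 × 2175 = 264.6 kN.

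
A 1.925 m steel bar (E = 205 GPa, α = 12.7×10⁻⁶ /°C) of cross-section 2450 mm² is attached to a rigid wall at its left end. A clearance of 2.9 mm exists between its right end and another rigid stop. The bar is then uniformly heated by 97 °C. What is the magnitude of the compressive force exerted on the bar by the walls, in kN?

Unrestrained expansion: δ_free = αΔT L = 12.7×10⁻⁶ × 97 × 1925 = 2.371 mm.
Since δ_free = 2.37 mm is less than the 2.9 mm gap, the bar never touches the wall. No axial force develops.

P ≈ 0 kN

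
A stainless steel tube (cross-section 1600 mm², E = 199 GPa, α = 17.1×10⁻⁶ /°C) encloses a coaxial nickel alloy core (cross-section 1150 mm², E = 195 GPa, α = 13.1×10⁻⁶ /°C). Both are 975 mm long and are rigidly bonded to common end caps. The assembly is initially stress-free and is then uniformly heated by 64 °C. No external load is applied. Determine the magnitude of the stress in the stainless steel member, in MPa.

σ ≈ 21.1 MPa (compressive)

Both members must finish at the same length. With the larger α, the stainless steel tends to over-expand; the plates restrain it, putting the stainless steel in compression and the nickel alloy in tension. With no external load the two internal forces are equal and opposite, magnitude P.
Compatibility of the two members (thermal + elastic change equal): (α₁ − α₂)ΔT = P·[1/(A₁E₁) + 1/(A₂E₂)].
|α₁ − α₂|·ΔT = 4×10⁻⁶ × 64 = 0.000256.
1/(A₁E₁) + 1/(A₂E₂) = 1/(1600×199×10³) + 1/(1150×195×10³) = 7.6×10⁻⁹ N⁻¹.
So P = 0.000256 / 7.6×10⁻⁹ = 33.68 kN.
σ_{stainless steel} = P/A₁ = 33680/1600 = 21.05 MPa, compressive.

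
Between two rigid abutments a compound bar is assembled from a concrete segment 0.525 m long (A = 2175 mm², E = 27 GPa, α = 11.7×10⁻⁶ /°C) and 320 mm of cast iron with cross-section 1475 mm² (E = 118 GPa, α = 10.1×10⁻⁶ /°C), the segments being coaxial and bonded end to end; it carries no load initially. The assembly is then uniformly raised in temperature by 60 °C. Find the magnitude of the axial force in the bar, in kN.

P ≈ 52.2 kN (compressive)

With the walls removed the bar would change length by δ_free = Σ αᵢΔT Lᵢ = 11.7×10⁻⁶×60×525 + 10.1×10⁻⁶×60×320 = 0.5625 mm.
Since the ends are fixed, an axial force P builds up, equal in every segment, with P · Σ Lᵢ/(AᵢEᵢ) = δ_free.
Σ Lᵢ/(AᵢEᵢ) = 525/(2175×27×10³) + 320/(1475×118×10³) = 1.078×10⁻⁵ mm/N.
Hence P = δ_free / Σ(L/AE) = 0.5625/1.078×10⁻⁵ = 52.18 kN (compressive).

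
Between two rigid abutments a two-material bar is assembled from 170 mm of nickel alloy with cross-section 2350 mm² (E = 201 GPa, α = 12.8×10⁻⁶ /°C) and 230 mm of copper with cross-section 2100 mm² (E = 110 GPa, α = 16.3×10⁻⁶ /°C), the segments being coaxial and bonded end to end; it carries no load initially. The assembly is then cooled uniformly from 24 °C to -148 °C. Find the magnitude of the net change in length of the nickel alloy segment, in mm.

|ΔL| ≈ 0.104 mm

If the supports were absent, the total length change would be Σ αᵢΔT Lᵢ = 12.8×10⁻⁶×172×170 + 16.3×10⁻⁶×172×230 = 1.019 mm.
The rigid supports impose zero overall length change; the single axial force P common to all segments must satisfy P Σ Lᵢ/(AᵢEᵢ) = δ_free.
Σ Lᵢ/(AᵢEᵢ) = 170/(2350×201×10³) + 230/(2100×110×10³) = 1.356×10⁻⁶ mm/N.
Hence P = δ_free / Σ(L/AE) = 1.019/1.356×10⁻⁶ = 751.8 kN (tensile).
For the nickel alloy segment, free thermal change = 12.8×10⁻⁶×172×170 = 0.3743 mm and elastic change from P = 751800×170/(2350×201×10³) = 0.2706 mm; these oppose, so the net change is 0.104 mm (segment shortens).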